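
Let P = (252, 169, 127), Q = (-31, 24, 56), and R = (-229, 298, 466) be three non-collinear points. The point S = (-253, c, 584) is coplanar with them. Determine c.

A normal to the plane is n = PQ × PR = (-39996, 130088, -106252).
S lies in the plane iff n · PS = 0.
This gives (130088)c + (-50344056) = 0, so c = 387.

387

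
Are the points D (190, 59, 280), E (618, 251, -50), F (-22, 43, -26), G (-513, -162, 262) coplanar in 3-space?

The four points are coplanar iff the 3×3 determinant with rows DE, DF, DG is zero.
Rows: (428, 192, -330), (-212, -16, -306), (-703, -221, -18).
Expanding along the first row: (428)(-67338) − (192)(-211302) + (-330)(35604) = 0.
Zero determinant ⇒ coplanar.

Yes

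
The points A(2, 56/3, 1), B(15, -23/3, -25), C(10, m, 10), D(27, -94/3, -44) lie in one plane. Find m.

Normal to plane ABD: n = (-115, -65, 25/3); plane equation n·P = -1435.
Requiring n·C = -1435: (-65)m + (-3200/3) = -1435.
So m = 17/3.

17/3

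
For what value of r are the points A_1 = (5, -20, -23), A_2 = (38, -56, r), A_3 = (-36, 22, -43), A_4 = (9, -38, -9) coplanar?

The points are coplanar iff A_1A_2 · (A_1A_3 × A_1A_4) = 0.
Expanding, this is linear in r: (570)r + (2850) = 0.
So r = -5.

-5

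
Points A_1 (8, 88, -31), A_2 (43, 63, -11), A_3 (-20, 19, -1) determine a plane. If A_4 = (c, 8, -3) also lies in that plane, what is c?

-58

Coplanarity requires A_1A_2 · (A_1A_3 × A_1A_4) = 0.
A_1A_2 = (35, -25, 20), A_1A_3 = (-28, -69, 30); the triple product is linear in c with coefficient 630 and constant term 36540.
Setting it to zero: c = -58.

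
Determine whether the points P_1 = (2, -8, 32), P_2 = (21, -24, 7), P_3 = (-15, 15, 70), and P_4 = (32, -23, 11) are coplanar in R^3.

With P_1 as base: P_1P_2 = (19, -16, -25), P_1P_3 = (-17, 23, 38), P_1P_4 = (30, -15, -21).
P_1P_3 × P_1P_4 = (87, 783, -435).
P_1P_2 · (P_1P_3 × P_1P_4) = 0.
The scalar triple product vanishes, so the four points are coplanar.

Yes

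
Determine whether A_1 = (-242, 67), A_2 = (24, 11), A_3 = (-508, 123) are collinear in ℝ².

Yes

A_1A_2 = (266, -56), A_1A_3 = (-266, 56).
Twice the signed area of △A_1A_2A_3 is (266)(56) − (-56)(-266) = 0.
The triangle is degenerate (zero area), so the points are collinear.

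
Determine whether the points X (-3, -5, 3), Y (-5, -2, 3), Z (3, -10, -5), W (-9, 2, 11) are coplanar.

A normal to the plane through X, Y, Z is n = XY × XZ = (-24, -16, -8).
The plane has equation n·P = 128. For W: n·W = 96.
96 ≠ 128, so W is off the plane.

No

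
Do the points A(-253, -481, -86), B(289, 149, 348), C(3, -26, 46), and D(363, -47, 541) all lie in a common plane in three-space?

No

The four points are coplanar iff the 3×3 determinant with rows AB, AC, AD is zero.
Rows: (542, 630, 434), (256, 455, 132), (616, 434, 627).
Expanding along the first row: (542)(227997) − (630)(79200) + (434)(-169176) = 255990.
Nonzero ⇒ not coplanar.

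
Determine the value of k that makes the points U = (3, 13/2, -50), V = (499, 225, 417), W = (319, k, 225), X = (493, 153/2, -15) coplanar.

138

The points are coplanar iff UV · (UW × UX) = 0.
Expanding, this is linear in k: (-211470)k + (29182860) = 0.
So k = 138.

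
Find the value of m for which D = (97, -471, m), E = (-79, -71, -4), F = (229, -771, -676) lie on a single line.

Collinearity requires DE × DF = 0; each component is linear in m.
The x-component gives (-700)m + (-271600) = 0, so m = -388.
The remaining components then also vanish.

-388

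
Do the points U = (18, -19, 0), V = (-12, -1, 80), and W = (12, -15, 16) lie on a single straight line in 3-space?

No

UV = (-30, 18, 80), UW = (-6, 4, 16).
UV × UW = (-32, 0, -12).
The cross product is nonzero, so the points do not lie on one line.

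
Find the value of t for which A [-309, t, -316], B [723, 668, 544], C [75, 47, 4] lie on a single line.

-321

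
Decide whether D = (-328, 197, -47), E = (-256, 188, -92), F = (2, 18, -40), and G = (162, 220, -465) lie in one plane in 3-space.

No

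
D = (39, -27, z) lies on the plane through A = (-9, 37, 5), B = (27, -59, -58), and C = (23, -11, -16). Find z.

-19

Coplanarity requires AB · (AC × AD) = 0.
AB = (36, -96, -63), AC = (32, -48, -21); the triple product is linear in z with coefficient 1344 and constant term 25536.
Setting it to zero: z = -19.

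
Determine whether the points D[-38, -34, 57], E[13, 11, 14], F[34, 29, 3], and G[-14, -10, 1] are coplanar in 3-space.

With D as base: DE = (51, 45, -43), DF = (72, 63, -54), DG = (24, 24, -56).
DF × DG = (-2232, 2736, 216).
DE · (DF × DG) = 0.
The scalar triple product vanishes, so the four points are coplanar.

Yes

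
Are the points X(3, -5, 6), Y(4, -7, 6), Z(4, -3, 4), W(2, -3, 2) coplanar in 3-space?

A normal to the plane through X, Y, Z is n = XY × XZ = (4, 2, 4).
The plane has equation n·P = 26. For W: n·W = 10.
10 ≠ 26, so W is off the plane.

No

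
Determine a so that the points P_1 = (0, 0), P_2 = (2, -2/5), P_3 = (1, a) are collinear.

Collinearity: (P_3 − P_1) must be parallel to (P_2 − P_1) = (2, -2/5).
Cross-multiplying the components: (a − 0)·(2) = (1)·(-2/5).
Solving gives a = -1/5.

-1/5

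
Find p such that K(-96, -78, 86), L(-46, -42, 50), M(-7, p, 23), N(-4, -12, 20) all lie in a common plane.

-15

The points are coplanar iff KL · (KM × KN) = 0.
Expanding, this is linear in p: (12)p + (180) = 0.
So p = -15.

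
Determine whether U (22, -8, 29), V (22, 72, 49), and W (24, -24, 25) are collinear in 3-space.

UV = (0, 80, 20), UW = (2, -16, -4).
UV × UW = (0, 40, -160).
The cross product is nonzero, so the points do not lie on one line.

No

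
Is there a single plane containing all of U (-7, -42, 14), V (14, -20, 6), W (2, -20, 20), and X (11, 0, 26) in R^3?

No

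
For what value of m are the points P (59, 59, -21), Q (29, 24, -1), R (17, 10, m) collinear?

Collinearity requires PQ × PR = 0; each component is linear in m.
The x-component gives (-35)m + (245) = 0, so m = 7.
The remaining components then also vanish.

7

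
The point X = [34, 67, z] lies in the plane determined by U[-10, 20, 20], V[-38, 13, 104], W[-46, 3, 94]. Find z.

41

A normal to the plane is n = UV × UW = (910, -952, 224).
X lies in the plane iff n · UX = 0.
This gives (224)z + (-9184) = 0, so z = 41.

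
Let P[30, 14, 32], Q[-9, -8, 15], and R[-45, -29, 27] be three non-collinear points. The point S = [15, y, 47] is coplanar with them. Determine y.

A normal to the plane is n = PQ × PR = (-621, 1080, 27).
S lies in the plane iff n · PS = 0.
This gives (1080)y + (-5400) = 0, so y = 5.

5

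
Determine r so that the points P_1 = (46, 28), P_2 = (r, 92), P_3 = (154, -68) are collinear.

-26

The three points are collinear iff det[P_1P_2; P_1P_3] = 0.
This determinant is linear in r: (-96)r + (-2496) = 0, so r = -26.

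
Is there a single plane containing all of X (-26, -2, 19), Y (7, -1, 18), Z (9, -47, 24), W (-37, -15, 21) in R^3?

Yes

A normal to the plane through X, Y, Z is n = XY × XZ = (-40, -200, -1520).
The plane has equation n·P = -27440. For W: n·W = -27440.
Equal, so W lies in the plane and all four are coplanar.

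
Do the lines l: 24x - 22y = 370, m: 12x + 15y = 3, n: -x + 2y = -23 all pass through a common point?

The three lines meet at one point iff the augmented coefficient matrix [aᵢ bᵢ cᵢ] has rank < 3, i.e. its determinant vanishes.
Here the determinant is 0.
It vanishes, so the lines are concurrent at (9, -7).

Yes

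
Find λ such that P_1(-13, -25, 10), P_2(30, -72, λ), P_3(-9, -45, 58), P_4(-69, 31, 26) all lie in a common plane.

10

Normal to plane P_1P_3P_4: n = (-3008, -2752, -896); plane equation n·P = 98944.
Requiring n·P_2 = 98944: (-896)λ + (107904) = 98944.
So λ = 10.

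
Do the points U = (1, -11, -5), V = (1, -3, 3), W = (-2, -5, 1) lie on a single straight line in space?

No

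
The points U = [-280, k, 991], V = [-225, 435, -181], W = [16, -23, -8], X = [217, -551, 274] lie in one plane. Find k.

-745

The points are coplanar iff UV · (UW × UX) = 0.
Expanding, this is linear in k: (33189)k + (24725805) = 0.
So k = -745.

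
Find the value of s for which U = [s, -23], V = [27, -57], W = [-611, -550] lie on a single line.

Collinearity: (U − V) must be parallel to (W − V) = (-638, -493).
Cross-multiplying the components: (s − 27)·(-493) = (34)·(-638).
Solving gives s = 71.

71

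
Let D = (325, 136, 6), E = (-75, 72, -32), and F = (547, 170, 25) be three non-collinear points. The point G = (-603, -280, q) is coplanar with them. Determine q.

Coplanarity requires DE · (DF × DG) = 0.
DE = (-400, -64, -38), DF = (222, 34, 19); the triple product is linear in q with coefficient 608 and constant term 273600.
Setting it to zero: q = -450.

-450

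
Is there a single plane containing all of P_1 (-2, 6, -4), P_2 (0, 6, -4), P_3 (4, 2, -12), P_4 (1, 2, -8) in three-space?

The four points are coplanar iff the 3×3 determinant with rows P_1P_2, P_1P_3, P_1P_4 is zero.
Rows: (2, 0, 0), (6, -4, -8), (3, -4, -4).
Expanding along the first row: (2)(-16) − (0)(0) + (0)(-12) = -32.
Nonzero ⇒ not coplanar.

No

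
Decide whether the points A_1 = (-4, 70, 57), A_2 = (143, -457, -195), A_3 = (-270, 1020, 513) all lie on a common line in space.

No

A_1A_2 = (147, -527, -252), A_1A_3 = (-266, 950, 456).
Comparing components 2 and 3: (-527)(456) − (-252)(950) = -912 ≠ 0, so A_1A_2 and A_1A_3 are not parallel and the points are not collinear.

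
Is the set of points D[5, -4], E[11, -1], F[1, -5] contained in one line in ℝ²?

No

DE = (6, 3), DF = (-4, -1).
Twice the signed area of △DEF is (6)(-1) − (3)(-4) = 6.
The area is nonzero, so the three points are not collinear.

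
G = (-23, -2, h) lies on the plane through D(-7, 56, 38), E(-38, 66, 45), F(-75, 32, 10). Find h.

-18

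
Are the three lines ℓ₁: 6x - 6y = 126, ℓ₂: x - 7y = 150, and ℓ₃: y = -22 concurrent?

No

Lines aᵢx + bᵢy = cᵢ with pairwise distinct directions are concurrent exactly when det[aᵢ bᵢ cᵢ] = 0.
Here the determinant is 18.
Nonzero, so no common point exists.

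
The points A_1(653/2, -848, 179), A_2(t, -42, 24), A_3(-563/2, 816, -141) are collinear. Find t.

Direction A_1A_3 = (-608, 1664, -320). From the y-coordinate of A_2, the parameter along the line is τ = (-42 − (-848))/1664 = 31/64.
Then t = 653/2 + 31/64·(-608) = 32.

32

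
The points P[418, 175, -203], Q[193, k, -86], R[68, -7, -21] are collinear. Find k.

58

Collinearity requires PQ × PR = 0; each component is linear in k.
The x-component gives (182)k + (-10556) = 0, so k = 58.
The remaining components then also vanish.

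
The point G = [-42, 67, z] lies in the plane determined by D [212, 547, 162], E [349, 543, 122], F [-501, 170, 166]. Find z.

-14

Coplanarity requires DE · (DF × DG) = 0.
DE = (137, -4, -40), DF = (-713, -377, 4); the triple product is linear in z with coefficient -54501 and constant term -763014.
Setting it to zero: z = -14.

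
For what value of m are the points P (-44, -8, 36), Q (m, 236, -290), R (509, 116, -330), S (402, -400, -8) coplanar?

Normal to plane PRS: n = (-148928, -138904, -272080); plane equation n·X = -2130816.
Requiring n·Q = -2130816: (-148928)m + (46121856) = -2130816.
So m = 324.

324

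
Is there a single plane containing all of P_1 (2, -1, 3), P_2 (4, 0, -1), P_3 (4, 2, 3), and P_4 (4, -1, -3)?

Yes

A normal to the plane through P_1, P_2, P_3 is n = P_1P_2 × P_1P_3 = (12, -8, 4).
The plane has equation n·P = 44. For P_4: n·P_4 = 44.
Equal, so P_4 lies in the plane and all four are coplanar.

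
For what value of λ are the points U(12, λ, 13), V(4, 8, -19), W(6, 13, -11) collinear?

Collinearity requires UV × UW = 0; each component is linear in λ.
The x-component gives (-8)λ + (224) = 0, so λ = 28.
The remaining components then also vanish.

28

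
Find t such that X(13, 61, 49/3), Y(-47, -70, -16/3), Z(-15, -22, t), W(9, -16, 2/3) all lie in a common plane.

5/3

The points are coplanar iff XY · (XZ × XW) = 0.
Expanding, this is linear in t: (-4096)t + (20480/3) = 0.
So t = 5/3.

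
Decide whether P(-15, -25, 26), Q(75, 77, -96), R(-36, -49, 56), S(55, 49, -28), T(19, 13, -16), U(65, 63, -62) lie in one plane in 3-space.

The plane through P, Q, R has normal n = PQ × PR = (132, -138, -18) and equation n·X = 1002.
Checking the remaining points: n·S = 1002, n·T = 1002, n·U = 1002.
All equal 1002, so all 6 points lie in one plane.

Yes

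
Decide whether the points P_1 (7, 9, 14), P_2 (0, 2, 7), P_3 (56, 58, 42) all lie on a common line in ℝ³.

P_1P_2 = (-7, -7, -7), P_1P_3 = (49, 49, 28).
Comparing components 2 and 3: (-7)(28) − (-7)(49) = 147 ≠ 0, so P_1P_2 and P_1P_3 are not parallel and the points are not collinear.

No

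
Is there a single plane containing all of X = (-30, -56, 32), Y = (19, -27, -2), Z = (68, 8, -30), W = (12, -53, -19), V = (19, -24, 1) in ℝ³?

Yes

The plane through X, Y, Z has normal n = XY × XZ = (378, -294, 294) and equation n·P = 14532.
Checking the remaining points: n·W = 14532, n·V = 14532.
All equal 14532, so all 5 points lie in one plane.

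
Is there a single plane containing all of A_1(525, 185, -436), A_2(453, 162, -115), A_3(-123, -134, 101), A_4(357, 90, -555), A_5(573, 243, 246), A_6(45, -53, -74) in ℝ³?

Yes

The plane through A_1, A_2, A_3 has normal n = A_1A_2 × A_1A_3 = (90048, -169344, 8064) and equation n·P = 12430656.
Checking the remaining points: n·A_4 = 12430656, n·A_5 = 12430656, n·A_6 = 12430656.
All equal 12430656, so all 6 points lie in one plane.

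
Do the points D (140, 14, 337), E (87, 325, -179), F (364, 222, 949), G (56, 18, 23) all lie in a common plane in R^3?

Yes

A normal to the plane through D, E, F is n = DE × DF = (297660, -83148, -80688).
The plane has equation n·P = 13316472. For G: n·G = 13316472.
Equal, so G lies in the plane and all four are coplanar.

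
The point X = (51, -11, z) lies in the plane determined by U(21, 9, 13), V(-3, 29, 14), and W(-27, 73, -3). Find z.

Coplanarity requires UV · (UW × UX) = 0.
UV = (-24, 20, 1), UW = (-48, 64, -16); the triple product is linear in z with coefficient -576 and constant term 4608.
Setting it to zero: z = 8.

8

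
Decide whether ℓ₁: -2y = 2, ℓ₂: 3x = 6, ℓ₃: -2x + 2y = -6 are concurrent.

Yes

Lines aᵢx + bᵢy = cᵢ with pairwise distinct directions are concurrent exactly when det[aᵢ bᵢ cᵢ] = 0.
Here the determinant is 0.
It vanishes, so the lines are concurrent at (2, -1).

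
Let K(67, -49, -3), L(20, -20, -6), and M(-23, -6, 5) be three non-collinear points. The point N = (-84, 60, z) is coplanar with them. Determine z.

A normal to the plane is n = KL × KM = (361, 646, 589).
N lies in the plane iff n · KN = 0.
This gives (589)z + (17670) = 0, so z = -30.

-30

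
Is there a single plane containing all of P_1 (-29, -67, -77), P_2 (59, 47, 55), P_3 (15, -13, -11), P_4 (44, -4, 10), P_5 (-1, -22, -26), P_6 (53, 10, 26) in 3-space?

The plane through P_1, P_2, P_3 has normal n = P_1P_2 × P_1P_3 = (396, 0, -264) and equation n·P = 8844.
Checking the remaining points: n·P_4 = 14784, n·P_5 = 6468, n·P_6 = 14124.
Since n·P_4 = 14784 ≠ 8844, P_4 is off the plane and the points are not all coplanar.

No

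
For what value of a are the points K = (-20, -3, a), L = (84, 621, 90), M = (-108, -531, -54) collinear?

Collinearity requires KL × KM = 0; each component is linear in a.
The x-component gives (-1152)a + (13824) = 0, so a = 12.
The remaining components then also vanish.

12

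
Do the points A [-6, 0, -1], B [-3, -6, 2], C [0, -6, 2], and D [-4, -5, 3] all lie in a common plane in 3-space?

The four points are coplanar iff the 3×3 determinant with rows AB, AC, AD is zero.
Rows: (3, -6, 3), (6, -6, 3), (2, -5, 4).
Expanding along the first row: (3)(-9) − (-6)(18) + (3)(-18) = 27.
Nonzero ⇒ not coplanar.

No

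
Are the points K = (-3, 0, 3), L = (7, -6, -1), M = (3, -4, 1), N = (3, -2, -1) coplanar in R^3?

Yes

A normal to the plane through K, L, M is n = KL × KM = (-4, -4, -4).
The plane has equation n·P = 0. For N: n·N = 0.
Equal, so N lies in the plane and all four are coplanar.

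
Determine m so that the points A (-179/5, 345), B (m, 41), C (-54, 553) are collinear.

Collinearity: (B − A) must be parallel to (C − A) = (-91/5, 208).
Cross-multiplying the components: (m − (-179/5))·(208) = (-304)·(-91/5).
Solving gives m = -46/5.

-46/5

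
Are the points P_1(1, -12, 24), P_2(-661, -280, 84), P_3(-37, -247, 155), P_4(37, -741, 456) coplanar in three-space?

No

The four points are coplanar iff the 3×3 determinant with rows P_1P_2, P_1P_3, P_1P_4 is zero.
Rows: (-662, -268, 60), (-38, -235, 131), (36, -729, 432).
Expanding along the first row: (-662)(-6021) − (-268)(-21132) + (60)(36162) = 492246.
Nonzero ⇒ not coplanar.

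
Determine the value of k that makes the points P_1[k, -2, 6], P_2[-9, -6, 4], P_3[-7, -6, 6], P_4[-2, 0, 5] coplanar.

Coplanarity ⇔ det[P_1P_2; P_1P_3; P_1P_4] = 0.
Expanding, this is linear in k: (12)k + (36) = 0.
So k = -3.

-3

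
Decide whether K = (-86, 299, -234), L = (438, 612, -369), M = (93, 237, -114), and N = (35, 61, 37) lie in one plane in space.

A normal to the plane through K, L, M is n = KL × KM = (29190, -87045, -88515).
The plane has equation n·P = -7824285. For N: n·N = -7563150.
-7563150 ≠ -7824285, so N is off the plane.

No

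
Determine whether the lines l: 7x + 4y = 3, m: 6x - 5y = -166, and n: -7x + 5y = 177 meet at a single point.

Intersecting l and m: solving the 2×2 system gives (x, y) = (-11, 20).
Substitute into n: (-7)(-11) + (5)(20) = 177.
This equals 177, so (-11, 20) lies on all three lines and they are concurrent.

Yes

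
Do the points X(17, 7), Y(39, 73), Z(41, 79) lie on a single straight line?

XY = (22, 66), XZ = (24, 72).
det[XY; XZ] = (22)(72) − (66)(24) = 0.
The determinant is zero, so the points are collinear.

Yes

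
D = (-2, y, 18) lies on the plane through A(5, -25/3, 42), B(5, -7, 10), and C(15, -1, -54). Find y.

The plane through A, B, C has equation (320/3)x − 320y − (40/3)z = 2640.
Substituting D: (-320)y + (-1360/3) = 2640, so y = -29/3.

-29/3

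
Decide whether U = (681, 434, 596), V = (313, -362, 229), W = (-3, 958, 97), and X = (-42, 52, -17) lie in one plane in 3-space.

The four points are coplanar iff the 3×3 determinant with rows UV, UW, UX is zero.
Rows: (-368, -796, -367), (-684, 524, -499), (-723, -382, -613).
Expanding along the first row: (-368)(-511830) − (-796)(58515) + (-367)(640140) = 0.
Zero determinant ⇒ coplanar.

Yes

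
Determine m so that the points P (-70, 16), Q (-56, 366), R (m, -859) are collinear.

Collinearity: (R − P) must be parallel to (Q − P) = (14, 350).
Cross-multiplying the components: (m − (-70))·(350) = (-875)·(14).
Solving gives m = -105.

-105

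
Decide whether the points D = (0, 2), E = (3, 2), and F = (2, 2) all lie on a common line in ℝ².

Yes

DE = (3, 0), DF = (2, 0).
det[DE; DF] = (3)(0) − (0)(2) = 0.
The determinant is zero, so the points are collinear.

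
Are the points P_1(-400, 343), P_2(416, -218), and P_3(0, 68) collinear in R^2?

Yes

P_1P_2 = (816, -561), P_1P_3 = (400, -275).
Checking proportionality: P_1P_3 = 25/51·P_1P_2, so the vectors are parallel and the points are collinear.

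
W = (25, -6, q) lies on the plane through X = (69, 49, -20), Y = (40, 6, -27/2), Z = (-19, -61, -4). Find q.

-12

Coplanarity requires XY · (XZ × XW) = 0.
XY = (-29, -43, 13/2), XZ = (-88, -110, 16); the triple product is linear in q with coefficient -594 and constant term -7128.
Setting it to zero: q = -12.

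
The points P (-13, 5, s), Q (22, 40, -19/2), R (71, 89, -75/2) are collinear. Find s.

21/2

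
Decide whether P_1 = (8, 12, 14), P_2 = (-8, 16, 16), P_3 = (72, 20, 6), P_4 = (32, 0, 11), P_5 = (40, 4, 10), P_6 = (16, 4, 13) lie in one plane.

The plane through P_1, P_2, P_3 has normal n = P_1P_2 × P_1P_3 = (-48, 0, -384) and equation n·P = -5760.
Checking the remaining points: n·P_4 = -5760, n·P_5 = -5760, n·P_6 = -5760.
All equal -5760, so all 6 points lie in one plane.

Yes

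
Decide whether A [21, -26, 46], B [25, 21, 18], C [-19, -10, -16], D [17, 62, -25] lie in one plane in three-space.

With A as base: AB = (4, 47, -28), AC = (-40, 16, -62), AD = (-4, 88, -71).
AC × AD = (4320, -2592, -3456).
AB · (AC × AD) = -7776.
Since -7776 ≠ 0, the four points are not coplanar.

No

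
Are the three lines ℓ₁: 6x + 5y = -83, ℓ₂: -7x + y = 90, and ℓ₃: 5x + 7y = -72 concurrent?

Lines aᵢx + bᵢy = cᵢ with pairwise distinct directions are concurrent exactly when det[aᵢ bᵢ cᵢ] = 0.
Here the determinant is 0.
It vanishes, so the lines are concurrent at (-13, -1).

Yes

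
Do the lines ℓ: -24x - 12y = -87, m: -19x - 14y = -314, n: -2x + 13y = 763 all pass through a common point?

Lines aᵢx + bᵢy = cᵢ with pairwise distinct directions are concurrent exactly when det[aᵢ bᵢ cᵢ] = 0.
Here the determinant is 825.
Nonzero, so no common point exists.

No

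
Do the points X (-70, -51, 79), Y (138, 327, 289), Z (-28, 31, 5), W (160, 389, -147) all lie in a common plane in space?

No

With X as base: XY = (208, 378, 210), XZ = (42, 82, -74), XW = (230, 440, -226).
XZ × XW = (14028, -7528, -380).
XY · (XZ × XW) = -7560.
Since -7560 ≠ 0, the four points are not coplanar.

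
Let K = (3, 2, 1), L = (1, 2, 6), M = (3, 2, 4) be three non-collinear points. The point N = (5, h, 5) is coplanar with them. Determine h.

2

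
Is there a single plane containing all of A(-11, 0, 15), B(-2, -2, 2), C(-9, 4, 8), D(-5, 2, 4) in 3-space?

No

A normal to the plane through A, B, C is n = AB × AC = (66, 37, 40).
The plane has equation n·P = -126. For D: n·D = -96.
-96 ≠ -126, so D is off the plane.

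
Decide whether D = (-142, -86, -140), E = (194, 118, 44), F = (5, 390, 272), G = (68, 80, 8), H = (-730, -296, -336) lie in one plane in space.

The plane through D, E, F has normal n = DE × DF = (-3536, -111384, 129948) and equation n·P = -8111584.
Checking the remaining points: n·G = -8111584, n·H = -8111584.
All equal -8111584, so all 5 points lie in one plane.

Yes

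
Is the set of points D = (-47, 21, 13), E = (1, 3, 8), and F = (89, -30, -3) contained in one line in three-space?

DE = (48, -18, -5), DF = (136, -51, -16).
DE × DF = (33, 88, 0).
The cross product is nonzero, so the points do not lie on one line.

No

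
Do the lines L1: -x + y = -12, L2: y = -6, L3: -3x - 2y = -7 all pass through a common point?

No

The three lines meet at one point iff the augmented coefficient matrix [aᵢ bᵢ cᵢ] has rank < 3, i.e. its determinant vanishes.
Here the determinant is 1.
Nonzero, so no common point exists.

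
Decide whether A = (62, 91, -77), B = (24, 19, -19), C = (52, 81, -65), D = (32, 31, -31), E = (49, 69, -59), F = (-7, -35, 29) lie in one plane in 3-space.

The plane through A, B, C has normal n = AB × AC = (-284, -124, -340) and equation n·P = -2712.
Checking the remaining points: n·D = -2392, n·E = -2412, n·F = -3532.
Since n·D = -2392 ≠ -2712, D is off the plane and the points are not all coplanar.

No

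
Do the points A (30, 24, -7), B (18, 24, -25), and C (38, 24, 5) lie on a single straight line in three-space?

Yes

AB = (-12, 0, -18), AC = (8, 0, 12).
AB × AC = (0, 0, 0).
The cross product vanishes, so the three points are collinear.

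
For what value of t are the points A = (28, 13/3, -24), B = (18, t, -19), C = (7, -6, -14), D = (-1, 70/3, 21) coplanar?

Normal to plane ACD: n = (-655, 655, -2096/3); plane equation n·P = 3799/3.
Requiring n·B = 3799/3: (655)t + (4454/3) = 3799/3.
So t = -1/3.

-1/3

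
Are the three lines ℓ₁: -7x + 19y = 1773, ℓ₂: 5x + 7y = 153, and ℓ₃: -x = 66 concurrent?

Yes

The three lines meet at one point iff the augmented coefficient matrix [aᵢ bᵢ cᵢ] has rank < 3, i.e. its determinant vanishes.
Here the determinant is 0.
It vanishes, so the lines are concurrent at (-66, 69).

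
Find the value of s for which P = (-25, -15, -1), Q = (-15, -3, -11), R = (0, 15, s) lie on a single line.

-26

Collinearity requires PQ × PR = 0; each component is linear in s.
The x-component gives (12)s + (312) = 0, so s = -26.
The remaining components then also vanish.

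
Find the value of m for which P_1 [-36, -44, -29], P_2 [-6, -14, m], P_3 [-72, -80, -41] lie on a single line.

-19

Direction P_1P_3 = (-36, -36, -12). From the x-coordinate of P_2, the parameter along the line is τ = (-6 − (-36))/(-36) = -5/6.
Then m = (-29) + (-5/6)·(-12) = -19.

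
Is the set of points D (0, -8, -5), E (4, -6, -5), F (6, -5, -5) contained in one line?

Yes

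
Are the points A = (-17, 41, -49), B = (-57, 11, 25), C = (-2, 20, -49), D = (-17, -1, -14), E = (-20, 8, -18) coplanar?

No

The plane through A, B, C has normal n = AB × AC = (1554, 1110, 1290) and equation n·P = -44118.
Checking the remaining points: n·D = -45588, n·E = -45420.
Since n·D = -45588 ≠ -44118, D is off the plane and the points are not all coplanar.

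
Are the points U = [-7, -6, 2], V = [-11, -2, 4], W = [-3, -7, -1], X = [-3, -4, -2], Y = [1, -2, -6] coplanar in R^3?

Yes

The plane through U, V, W has normal n = UV × UW = (-10, -4, -12) and equation n·P = 70.
Checking the remaining points: n·X = 70, n·Y = 70.
All equal 70, so all 5 points lie in one plane.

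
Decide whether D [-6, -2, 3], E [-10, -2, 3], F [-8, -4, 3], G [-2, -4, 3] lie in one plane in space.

Yes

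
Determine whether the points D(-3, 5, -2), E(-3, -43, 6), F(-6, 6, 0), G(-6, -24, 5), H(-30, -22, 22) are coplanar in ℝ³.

Yes

The plane through D, E, F has normal n = DE × DF = (-104, -24, -144) and equation n·P = 480.
Checking the remaining points: n·G = 480, n·H = 480.
All equal 480, so all 5 points lie in one plane.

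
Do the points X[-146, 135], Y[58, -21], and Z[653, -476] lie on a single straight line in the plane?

Yes

XY = (204, -156), XZ = (799, -611).
det[XY; XZ] = (204)(-611) − (-156)(799) = 0.
The determinant is zero, so the points are collinear.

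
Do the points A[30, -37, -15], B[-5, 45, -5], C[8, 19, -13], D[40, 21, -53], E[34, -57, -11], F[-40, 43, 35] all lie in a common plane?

The plane through A, B, C has normal n = AB × AC = (-396, -150, -156) and equation n·P = -3990.
Checking the remaining points: n·D = -10722, n·E = -3198, n·F = 3930.
Since n·D = -10722 ≠ -3990, D is off the plane and the points are not all coplanar.

No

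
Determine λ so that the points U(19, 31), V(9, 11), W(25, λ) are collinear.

43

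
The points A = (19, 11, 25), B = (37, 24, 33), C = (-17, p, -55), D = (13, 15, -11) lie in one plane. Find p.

1

Normal to plane ABD: n = (-500, 600, 150); plane equation n·P = 850.
Requiring n·C = 850: (600)p + (250) = 850.
So p = 1.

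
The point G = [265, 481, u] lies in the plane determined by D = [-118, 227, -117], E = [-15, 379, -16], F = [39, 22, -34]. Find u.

208

Coplanarity requires DE · (DF × DG) = 0.
DE = (103, 152, 101), DF = (157, -205, 83); the triple product is linear in u with coefficient -44979 and constant term 9355632.
Setting it to zero: u = 208.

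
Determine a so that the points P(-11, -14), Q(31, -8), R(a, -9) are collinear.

24

Collinearity: (R − P) must be parallel to (Q − P) = (42, 6).
Cross-multiplying the components: (a − (-11))·(6) = (5)·(42).
Solving gives a = 24.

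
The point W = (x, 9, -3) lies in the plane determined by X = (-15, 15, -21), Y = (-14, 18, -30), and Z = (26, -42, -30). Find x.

The plane through X, Y, Z has equation −540x − 360y − 180z = 6480.
Substituting W: (-540)x + (-2700) = 6480, so x = -17.

-17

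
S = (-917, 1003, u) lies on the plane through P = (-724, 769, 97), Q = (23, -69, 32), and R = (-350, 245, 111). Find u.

Coplanarity requires PQ · (PR × PS) = 0.
PQ = (747, -838, -65), PR = (374, -524, 14); the triple product is linear in u with coefficient -78016 and constant term 8269696.
Setting it to zero: u = 106.

106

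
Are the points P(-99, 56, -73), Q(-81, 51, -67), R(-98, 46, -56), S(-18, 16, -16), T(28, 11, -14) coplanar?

The plane through P, Q, R has normal n = PQ × PR = (-25, -300, -175) and equation n·X = -1550.
Checking the remaining points: n·S = -1550, n·T = -1550.
All equal -1550, so all 5 points lie in one plane.

Yes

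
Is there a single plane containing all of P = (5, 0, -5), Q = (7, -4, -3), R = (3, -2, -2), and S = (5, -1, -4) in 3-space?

With P as base: PQ = (2, -4, 2), PR = (-2, -2, 3), PS = (0, -1, 1).
PR × PS = (1, 2, 2).
PQ · (PR × PS) = -2.
Since -2 ≠ 0, the four points are not coplanar.

No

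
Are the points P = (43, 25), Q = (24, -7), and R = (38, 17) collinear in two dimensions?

No

PQ = (-19, -32), PR = (-5, -8).
Twice the signed area of △PQR is (-19)(-8) − (-32)(-5) = -8.
The area is nonzero, so the three points are not collinear.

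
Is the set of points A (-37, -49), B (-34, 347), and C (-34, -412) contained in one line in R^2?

No

AB = (3, 396), AC = (3, -363).
Twice the signed area of △ABC is (3)(-363) − (396)(3) = -2277.
The area is nonzero, so the three points are not collinear.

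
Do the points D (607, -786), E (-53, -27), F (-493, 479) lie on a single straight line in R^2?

DE = (-660, 759), DF = (-1100, 1265).
det[DE; DF] = (-660)(1265) − (759)(-1100) = 0.
The determinant is zero, so the points are collinear.

Yes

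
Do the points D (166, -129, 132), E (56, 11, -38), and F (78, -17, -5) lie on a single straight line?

No

DE = (-110, 140, -170), DF = (-88, 112, -137).
DE × DF = (-140, -110, 0).
The cross product is nonzero, so the points do not lie on one line.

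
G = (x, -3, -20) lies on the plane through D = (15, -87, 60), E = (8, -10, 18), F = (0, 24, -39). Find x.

3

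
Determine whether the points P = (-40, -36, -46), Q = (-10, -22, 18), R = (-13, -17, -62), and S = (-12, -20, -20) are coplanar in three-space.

A normal to the plane through P, Q, R is n = PQ × PR = (-1440, 2208, 192).
The plane has equation n·X = -30720. For S: n·S = -30720.
Equal, so S lies in the plane and all four are coplanar.

Yes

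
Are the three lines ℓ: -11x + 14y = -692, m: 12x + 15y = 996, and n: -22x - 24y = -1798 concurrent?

No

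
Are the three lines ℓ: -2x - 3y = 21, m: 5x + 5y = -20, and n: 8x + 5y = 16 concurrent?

No

Intersecting ℓ and m: solving the 2×2 system gives (x, y) = (9, -13).
Substitute into n: (8)(9) + (5)(-13) = 7.
But n requires 16 ≠ 7, so the three lines have no common point.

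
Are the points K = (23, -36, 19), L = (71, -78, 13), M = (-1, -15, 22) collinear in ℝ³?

KL = (48, -42, -6), KM = (-24, 21, 3).
KL × KM = (0, 0, 0).
The cross product vanishes, so the three points are collinear.

Yes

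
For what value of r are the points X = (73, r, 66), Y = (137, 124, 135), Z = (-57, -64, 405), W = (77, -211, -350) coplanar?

-15

The points are coplanar iff XY · (XZ × XW) = 0.
Expanding, this is linear in r: (110290)r + (1654350) = 0.
So r = -15.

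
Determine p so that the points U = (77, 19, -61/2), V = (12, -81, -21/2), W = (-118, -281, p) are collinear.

Collinearity requires UV × UW = 0; each component is linear in p.
The x-component gives (-100)p + (2950) = 0, so p = 59/2.
The remaining components then also vanish.

59/2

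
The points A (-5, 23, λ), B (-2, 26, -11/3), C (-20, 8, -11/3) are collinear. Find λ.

-11/3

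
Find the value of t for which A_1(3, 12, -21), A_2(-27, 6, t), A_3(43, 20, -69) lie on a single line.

15

Direction A_1A_3 = (40, 8, -48). From the x-coordinate of A_2, the parameter along the line is τ = (-27 − 3)/40 = -3/4.
Then t = (-21) + (-3/4)·(-48) = 15.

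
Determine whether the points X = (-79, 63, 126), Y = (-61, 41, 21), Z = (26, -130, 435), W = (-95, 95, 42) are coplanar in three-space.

With X as base: XY = (18, -22, -105), XZ = (105, -193, 309), XW = (-16, 32, -84).
XZ × XW = (6324, 3876, 272).
XY · (XZ × XW) = 0.
The scalar triple product vanishes, so the four points are coplanar.

Yes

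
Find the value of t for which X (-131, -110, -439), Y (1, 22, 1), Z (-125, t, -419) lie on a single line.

-104

Direction XY = (132, 132, 440). From the x-coordinate of Z, the parameter along the line is τ = (-125 − (-131))/132 = 1/22.
Then t = (-110) + 1/22·(132) = -104.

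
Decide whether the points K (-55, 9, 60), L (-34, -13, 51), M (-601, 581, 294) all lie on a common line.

KL = (21, -22, -9), KM = (-546, 572, 234).
KL × KM = (0, 0, 0).
The cross product vanishes, so the three points are collinear.

Yes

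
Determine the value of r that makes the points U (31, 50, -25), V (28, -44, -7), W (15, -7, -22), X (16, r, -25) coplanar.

The points are coplanar iff UV · (UW × UX) = 0.
Expanding, this is linear in r: (-279)r + (2790) = 0.
So r = 10.

10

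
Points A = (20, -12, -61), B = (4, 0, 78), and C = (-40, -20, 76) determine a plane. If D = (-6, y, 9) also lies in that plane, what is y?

-14

The plane through A, B, C has equation 2756x − 6148y + 848z = 77168.
Substituting D: (-6148)y + (-8904) = 77168, so y = -14.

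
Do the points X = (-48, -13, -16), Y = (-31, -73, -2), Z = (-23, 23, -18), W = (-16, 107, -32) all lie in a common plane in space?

A normal to the plane through X, Y, Z is n = XY × XZ = (-384, 384, 2112).
The plane has equation n·P = -20352. For W: n·W = -20352.
Equal, so W lies in the plane and all four are coplanar.

Yes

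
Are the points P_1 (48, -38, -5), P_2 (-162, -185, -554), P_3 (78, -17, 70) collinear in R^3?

No

P_1P_2 = (-210, -147, -549), P_1P_3 = (30, 21, 75).
Comparing components 2 and 3: (-147)(75) − (-549)(21) = 504 ≠ 0, so P_1P_2 and P_1P_3 are not parallel and the points are not collinear.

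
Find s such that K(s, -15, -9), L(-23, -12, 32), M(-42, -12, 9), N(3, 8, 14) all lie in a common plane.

Coplanarity ⇔ det[KL; KM; KN] = 0.
Expanding, this is linear in s: (-460)s + (-28980) = 0.
So s = -63.

-63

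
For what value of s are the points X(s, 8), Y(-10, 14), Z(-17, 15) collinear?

32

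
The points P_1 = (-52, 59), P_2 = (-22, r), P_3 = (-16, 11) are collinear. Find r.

19

The three points are collinear iff det[P_1P_2; P_1P_3] = 0.
This determinant is linear in r: (-36)r + (684) = 0, so r = 19.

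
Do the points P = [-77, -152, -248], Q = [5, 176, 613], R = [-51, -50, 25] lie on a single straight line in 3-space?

No

PQ = (82, 328, 861), PR = (26, 102, 273).
Comparing components 2 and 3: (328)(273) − (861)(102) = 1722 ≠ 0, so PQ and PR are not parallel and the points are not collinear.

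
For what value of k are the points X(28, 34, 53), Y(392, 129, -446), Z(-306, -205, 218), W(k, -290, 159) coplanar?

Normal to plane XYZ: n = (-103586, 106606, -55266); plane equation n·P = -2204902.
Requiring n·W = -2204902: (-103586)k + (-39703034) = -2204902.
So k = -362.

-362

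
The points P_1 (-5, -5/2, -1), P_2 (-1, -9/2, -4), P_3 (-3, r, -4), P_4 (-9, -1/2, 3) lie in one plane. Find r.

-7/2

Coplanarity ⇔ det[P_1P_2; P_1P_3; P_1P_4] = 0.
Expanding, this is linear in r: (4)r + (14) = 0.
So r = -7/2.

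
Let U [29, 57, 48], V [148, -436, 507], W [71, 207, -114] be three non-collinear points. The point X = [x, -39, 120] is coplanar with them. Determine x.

113

The plane through U, V, W has equation 11016x + 38556y + 38556z = 4367844.
Substituting X: (11016)x + (3123036) = 4367844, so x = 113.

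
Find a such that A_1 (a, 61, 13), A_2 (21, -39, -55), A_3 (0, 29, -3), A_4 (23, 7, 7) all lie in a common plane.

-15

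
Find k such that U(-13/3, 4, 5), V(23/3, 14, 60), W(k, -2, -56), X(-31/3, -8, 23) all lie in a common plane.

Coplanarity ⇔ det[UV; UW; UX] = 0.
Expanding, this is linear in k: (-840)k + (-12040) = 0.
So k = -43/3.

-43/3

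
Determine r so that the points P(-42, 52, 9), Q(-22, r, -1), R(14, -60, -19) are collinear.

Direction PR = (56, -112, -28). From the x-coordinate of Q, the parameter along the line is τ = (-22 − (-42))/56 = 5/14.
Then r = 52 + 5/14·(-112) = 12.

12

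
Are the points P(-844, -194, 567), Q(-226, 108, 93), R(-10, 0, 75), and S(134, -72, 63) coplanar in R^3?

Yes

A normal to the plane through P, Q, R is n = PQ × PR = (-56628, -91260, -131976).
The plane has equation n·X = -9331920. For S: n·S = -9331920.
Equal, so S lies in the plane and all four are coplanar.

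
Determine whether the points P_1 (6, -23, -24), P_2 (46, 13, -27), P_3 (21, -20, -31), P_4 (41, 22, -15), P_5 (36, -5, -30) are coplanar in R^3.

The plane through P_1, P_2, P_3 has normal n = P_1P_2 × P_1P_3 = (-243, 235, -420) and equation n·P = 3217.
Checking the remaining points: n·P_4 = 1507, n·P_5 = 2677.
Since n·P_4 = 1507 ≠ 3217, P_4 is off the plane and the points are not all coplanar.

No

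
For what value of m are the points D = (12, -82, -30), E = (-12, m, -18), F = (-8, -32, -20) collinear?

-22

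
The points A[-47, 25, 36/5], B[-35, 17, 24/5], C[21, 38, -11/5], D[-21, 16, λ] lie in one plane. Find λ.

The points are coplanar iff AB · (AC × AD) = 0.
Expanding, this is linear in λ: (700)λ + (-1820) = 0.
So λ = 13/5.

13/5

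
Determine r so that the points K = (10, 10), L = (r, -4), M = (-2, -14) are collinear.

3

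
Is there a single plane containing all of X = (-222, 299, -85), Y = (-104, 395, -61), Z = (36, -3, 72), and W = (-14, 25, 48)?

No

With X as base: XY = (118, 96, 24), XZ = (258, -302, 157), XW = (208, -274, 133).
XZ × XW = (2852, -1658, -7876).
XY · (XZ × XW) = -11656.
Since -11656 ≠ 0, the four points are not coplanar.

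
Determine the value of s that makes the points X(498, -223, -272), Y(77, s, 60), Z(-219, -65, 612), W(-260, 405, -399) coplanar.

Coplanarity ⇔ det[XY; XZ; XW] = 0.
Expanding, this is linear in s: (-761131)s + (-37295419) = 0.
So s = -49.

-49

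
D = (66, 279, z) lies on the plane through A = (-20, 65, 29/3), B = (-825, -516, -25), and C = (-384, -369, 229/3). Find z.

A normal to the plane is n = AB × AC = (-161336/3, 198856/3, 137886).
D lies in the plane iff n · AD = 0.
This gives (137886)z + (8227198) = 0, so z = -179/3.

-179/3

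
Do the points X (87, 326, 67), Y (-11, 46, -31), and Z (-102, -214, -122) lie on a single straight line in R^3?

Yes

XY = (-98, -280, -98), XZ = (-189, -540, -189).
XY × XZ = (0, 0, 0).
The cross product vanishes, so the three points are collinear.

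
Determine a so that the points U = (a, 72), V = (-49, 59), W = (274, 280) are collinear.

-30

The three points are collinear iff det[UV; UW] = 0.
This determinant is linear in a: (-221)a + (-6630) = 0, so a = -30.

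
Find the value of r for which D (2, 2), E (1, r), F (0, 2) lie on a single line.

2

The three points are collinear iff det[DE; DF] = 0.
This determinant is linear in r: (2)r + (-4) = 0, so r = 2.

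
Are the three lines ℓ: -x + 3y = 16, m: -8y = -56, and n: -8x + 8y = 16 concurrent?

Intersecting ℓ and m: solving the 2×2 system gives (x, y) = (5, 7).
Substitute into n: (-8)(5) + (8)(7) = 16.
This equals 16, so (5, 7) lies on all three lines and they are concurrent.

Yes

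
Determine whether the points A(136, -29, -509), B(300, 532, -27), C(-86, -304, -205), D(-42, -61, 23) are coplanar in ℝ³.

The four points are coplanar iff the 3×3 determinant with rows AB, AC, AD is zero.
Rows: (164, 561, 482), (-222, -275, 304), (-178, -32, 532).
Expanding along the first row: (164)(-136572) − (561)(-63992) + (482)(-41846) = -6668068.
Nonzero ⇒ not coplanar.

No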